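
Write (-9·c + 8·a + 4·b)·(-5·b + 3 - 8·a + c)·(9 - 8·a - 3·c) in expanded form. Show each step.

(-9·c + 8·a + 4·b)·(-5·b + 3 - 8·a + c)·(9 - 8·a - 3·c)
= (45·b·c - 27·c + 72·a·c - 9·c^2 - 40·a·b + 24·a - 64·a^2 + 8·a·c - 20·b^2 + 12·b - 32·a·b + 4·b·c)·(9 - 8·a - 3·c)    [distributive law]
= (49·b·c - 27·c + 80·a·c - 9·c^2 - 72·a·b + 24·a - 64·a^2 - 20·b^2 + 12·b)·(9 - 8·a - 3·c)    [combine like terms]
= 441·b·c - 392·a·b·c - 147·b·c^2 - 243·c + 216·a·c + 81·c^2 + 720·a·c - 640·a^2·c - 240·a·c^2 - 81·c^2 + 72·a·c^2 + 27·c^3 - 648·a·b + 576·a^2·b + 216·a·b·c + 216·a - 192·a^2 - 72·a·c - 576·a^2 + 512·a^3 + 192·a^2·c - 180·b^2 + 160·a·b^2 + 60·b^2·c + 108·b - 96·a·b - 36·b·c    [distributive law]
= 405·b·c - 176·a·b·c - 147·b·c^2 - 243·c + 864·a·c - 448·a^2·c - 168·a·c^2 + 27·c^3 - 744·a·b + 576·a^2·b + 216·a - 768·a^2 + 512·a^3 - 180·b^2 + 160·a·b^2 + 60·b^2·c + 108·b    [combine like terms]

405·b·c - 176·a·b·c - 147·b·c^2 - 243·c + 864·a·c - 448·a^2·c - 168·a·c^2 + 27·c^3 - 744·a·b + 576·a^2·b + 216·a - 768·a^2 + 512·a^3 - 180·b^2 + 160·a·b^2 + 60·b^2·c + 108·b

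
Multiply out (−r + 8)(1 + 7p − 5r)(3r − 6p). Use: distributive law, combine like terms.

(−r + 8)(1 + 7p − 5r)(3r − 6p)
= (−r − 7pr + 5r^2 + 8 + 56p − 40r)(3r − 6p)    [distributive law]
= (−41r − 7pr + 5r^2 + 8 + 56p)(3r − 6p)    [combine like terms]
= −123r^2 + 246pr − 21pr^2 + 42p^2r + 15r^3 − 30pr^2 + 24r − 48p + 168pr − 336p^2    [distributive law]
= −123r^2 + 414pr − 51pr^2 + 42p^2r + 15r^3 + 24r − 48p − 336p^2    [combine like terms]

−123r^2 + 414pr − 51pr^2 + 42p^2r + 15r^3 + 24r − 48p − 336p^2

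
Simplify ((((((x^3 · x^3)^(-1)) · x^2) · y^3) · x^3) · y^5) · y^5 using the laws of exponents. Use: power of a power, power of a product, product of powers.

((((((x^3 · x^3)^(-1)) · x^2) · y^3) · x^3) · y^5) · y^5
= (((((((x^3)^(-1)) · ((x^3)^(-1))) · x^2) · y^3) · x^3) · y^5) · y^5    [power of a product]
= (((((x^(-3) · ((x^3)^(-1))) · x^2) · y^3) · x^3) · y^5) · y^5    [power of a power]
= (((((x^(-3) · x^(-3)) · x^2) · y^3) · x^3) · y^5) · y^5    [power of a power]
= ((((x^(-6) · x^2) · y^3) · x^3) · y^5) · y^5    [product of powers]
= (((x^(-4) · y^3) · x^3) · y^5) · y^5    [product of powers]
= x^(-1)·y^13    [product of powers]

x^(-1)·y^13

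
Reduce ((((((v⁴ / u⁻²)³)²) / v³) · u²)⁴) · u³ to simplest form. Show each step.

u⁵⁹v⁸⁴

((((((v⁴ / u⁻²)³)²) / v³) · u²)⁴) · u³
= ((((((v⁴ / u⁻²)³)²) / v³)⁴) · ((u²)⁴)) · u³    [power of a product]
= ((((((v⁴ / u⁻²)³)²)⁴) / ((v³)⁴)) · ((u²)⁴)) · u³    [power of a quotient]
= (((((v⁴ / u⁻²)³)⁸) / ((v³)⁴)) · ((u²)⁴)) · u³    [power of a power]
= ((((v⁴ / u⁻²)²⁴) / ((v³)⁴)) · ((u²)⁴)) · u³    [power of a power]
= (((((v⁴)²⁴) / ((u⁻²)²⁴)) / ((v³)⁴)) · ((u²)⁴)) · u³    [power of a quotient]
= (((v⁹⁶ / ((u⁻²)²⁴)) / ((v³)⁴)) · ((u²)⁴)) · u³    [power of a power]
= (((v⁹⁶ / u⁻⁴⁸) / ((v³)⁴)) · ((u²)⁴)) · u³    [power of a power]
= (((v⁹⁶ / u⁻⁴⁸) / v¹²) · ((u²)⁴)) · u³    [power of a power]
= (((v⁹⁶ / u⁻⁴⁸) / v¹²) · u⁸) · u³    [power of a power]
= u⁵⁹v⁸⁴    [quotient of powers; product of powers]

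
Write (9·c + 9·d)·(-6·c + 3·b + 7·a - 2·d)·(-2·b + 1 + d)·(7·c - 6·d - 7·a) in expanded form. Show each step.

756·b·c^3 + 549·b·c^2·d - 1638·a·b·c^2 - 378·c^3 - 180·c^2·d + 819·a·c^2 - 378·c^3·d - 180·c^2·d^2 + 819·a·c^2·d - 378·b^2·c^2 - 54·b^2·c·d + 378·a·b^2·c + 189·b·c^2 + 27·b·c·d - 189·a·b·c - 585·b·c·d^2 - 1323·a·b·c·d + 882·a^2·b·c + 567·a·c·d - 441·a^2·c + 567·a·c·d^2 - 441·a^2·c·d + 306·c·d^2 + 306·c·d^3 + 324·b^2·d^2 + 378·a·b^2·d - 162·b·d^2 - 189·a·b·d - 378·b·d^3 + 315·a·b·d^2 + 882·a^2·b·d - 252·a·d^2 - 441·a^2·d - 252·a·d^3 - 441·a^2·d^2 + 108·d^3 + 108·d^4

(9·c + 9·d)·(-6·c + 3·b + 7·a - 2·d)·(-2·b + 1 + d)·(7·c - 6·d - 7·a)
= (-54·c^2 + 27·b·c + 63·a·c - 18·c·d - 54·c·d + 27·b·d + 63·a·d - 18·d^2)·(-2·b + 1 + d)·(7·c - 6·d - 7·a)    [distributive law]
= (-54·c^2 + 27·b·c + 63·a·c - 72·c·d + 27·b·d + 63·a·d - 18·d^2)·(-2·b + 1 + d)·(7·c - 6·d - 7·a)    [combine like terms]
= (108·b·c^2 - 54·c^2 - 54·c^2·d - 54·b^2·c + 27·b·c + 27·b·c·d - 126·a·b·c + 63·a·c + 63·a·c·d + 144·b·c·d - 72·c·d - 72·c·d^2 - 54·b^2·d + 27·b·d + 27·b·d^2 - 126·a·b·d + 63·a·d + 63·a·d^2 + 36·b·d^2 - 18·d^2 - 18·d^3)·(7·c - 6·d - 7·a)    [distributive law]
= (108·b·c^2 - 54·c^2 - 54·c^2·d - 54·b^2·c + 27·b·c + 171·b·c·d - 126·a·b·c + 63·a·c + 63·a·c·d - 72·c·d - 72·c·d^2 - 54·b^2·d + 27·b·d + 63·b·d^2 - 126·a·b·d + 63·a·d + 63·a·d^2 - 18·d^2 - 18·d^3)·(7·c - 6·d - 7·a)    [combine like terms]
= 756·b·c^3 - 648·b·c^2·d - 756·a·b·c^2 - 378·c^3 + 324·c^2·d + 378·a·c^2 - 378·c^3·d + 324·c^2·d^2 + 378·a·c^2·d - 378·b^2·c^2 + 324·b^2·c·d + 378·a·b^2·c + 189·b·c^2 - 162·b·c·d - 189·a·b·c + 1197·b·c^2·d - 1026·b·c·d^2 - 1197·a·b·c·d - 882·a·b·c^2 + 756·a·b·c·d + 882·a^2·b·c + 441·a·c^2 - 378·a·c·d - 441·a^2·c + 441·a·c^2·d - 378·a·c·d^2 - 441·a^2·c·d - 504·c^2·d + 432·c·d^2 + 504·a·c·d - 504·c^2·d^2 + 432·c·d^3 + 504·a·c·d^2 - 378·b^2·c·d + 324·b^2·d^2 + 378·a·b^2·d + 189·b·c·d - 162·b·d^2 - 189·a·b·d + 441·b·c·d^2 - 378·b·d^3 - 441·a·b·d^2 - 882·a·b·c·d + 756·a·b·d^2 + 882·a^2·b·d + 441·a·c·d - 378·a·d^2 - 441·a^2·d + 441·a·c·d^2 - 378·a·d^3 - 441·a^2·d^2 - 126·c·d^2 + 108·d^3 + 126·a·d^2 - 126·c·d^3 + 108·d^4 + 126·a·d^3    [distributive law]
= 756·b·c^3 + 549·b·c^2·d - 1638·a·b·c^2 - 378·c^3 - 180·c^2·d + 819·a·c^2 - 378·c^3·d - 180·c^2·d^2 + 819·a·c^2·d - 378·b^2·c^2 - 54·b^2·c·d + 378·a·b^2·c + 189·b·c^2 + 27·b·c·d - 189·a·b·c - 585·b·c·d^2 - 1323·a·b·c·d + 882·a^2·b·c + 567·a·c·d - 441·a^2·c + 567·a·c·d^2 - 441·a^2·c·d + 306·c·d^2 + 306·c·d^3 + 324·b^2·d^2 + 378·a·b^2·d - 162·b·d^2 - 189·a·b·d - 378·b·d^3 + 315·a·b·d^2 + 882·a^2·b·d - 252·a·d^2 - 441·a^2·d - 252·a·d^3 - 441·a^2·d^2 + 108·d^3 + 108·d^4    [combine like terms]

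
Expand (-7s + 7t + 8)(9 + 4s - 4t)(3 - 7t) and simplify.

(-7s + 7t + 8)(9 + 4s - 4t)(3 - 7t)
= (-63s - 28s² + 28st + 63t + 28st - 28t² + 72 + 32s - 32t)(3 - 7t)    [distributive law]
= (-31s - 28s² + 56st + 31t - 28t² + 72)(3 - 7t)    [combine like terms]
= -93s + 217st - 84s² + 196s²t + 168st - 392st² + 93t - 217t² - 84t² + 196t³ + 216 - 504t    [distributive law]
= -93s + 385st - 84s² + 196s²t - 392st² - 411t - 301t² + 196t³ + 216    [combine like terms]

-93s + 385st - 84s² + 196s²t - 392st² - 411t - 301t² + 196t³ + 216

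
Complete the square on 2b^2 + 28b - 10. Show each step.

2(b + 7)^2 - 108

2b^2 + 28b - 10
= 2(b^2 + 14b) - 10    [factor out 2 from the b-terms]
= 2(b^2 + 14b + 49 - 49) - 10    [add and subtract 49 inside the bracket]
= 2(b + 7)^2 - 98 - 10    [perfect-square identity]
= 2(b + 7)^2 - 108    [combine constants]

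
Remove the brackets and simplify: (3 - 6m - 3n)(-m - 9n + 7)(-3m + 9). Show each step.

(3 - 6m - 3n)(-m - 9n + 7)(-3m + 9)
= (-3m - 27n + 21 + 6m² + 54mn - 42m + 3mn + 27n² - 21n)(-3m + 9)    [distributive law]
= (-45m - 48n + 21 + 6m² + 57mn + 27n²)(-3m + 9)    [combine like terms]
= 135m² - 405m + 144mn - 432n - 63m + 189 - 18m³ + 54m² - 171m²n + 513mn - 81mn² + 243n²    [distributive law]
= 189m² - 468m + 657mn - 432n + 189 - 18m³ - 171m²n - 81mn² + 243n²    [combine like terms]

189m² - 468m + 657mn - 432n + 189 - 18m³ - 171m²n - 81mn² + 243n²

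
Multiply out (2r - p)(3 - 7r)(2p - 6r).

(2r - p)(3 - 7r)(2p - 6r)
= (6r - 14r² - 3p + 7pr)(2p - 6r)    [distributive law]
= 12pr - 36r² - 28pr² + 84r³ - 6p² + 18pr + 14p²r - 42pr²    [distributive law]
= 30pr - 36r² - 70pr² + 84r³ - 6p² + 14p²r    [combine like terms]

30pr - 36r² - 70pr² + 84r³ - 6p² + 14p²r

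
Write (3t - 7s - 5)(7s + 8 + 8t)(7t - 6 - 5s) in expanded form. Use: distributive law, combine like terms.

(3t - 7s - 5)(7s + 8 + 8t)(7t - 6 - 5s)
= (21st + 24t + 24t^2 - 49s^2 - 56s - 56st - 35s - 40 - 40t)(7t - 6 - 5s)    [distributive law]
= (-35st - 16t + 24t^2 - 49s^2 - 91s - 40)(7t - 6 - 5s)    [combine like terms]
= -245st^2 + 210st + 175s^2t - 112t^2 + 96t + 80st + 168t^3 - 144t^2 - 120st^2 - 343s^2t + 294s^2 + 245s^3 - 637st + 546s + 455s^2 - 280t + 240 + 200s    [distributive law]
= -365st^2 - 347st - 168s^2t - 256t^2 - 184t + 168t^3 + 749s^2 + 245s^3 + 746s + 240    [combine like terms]

-365st^2 - 347st - 168s^2t - 256t^2 - 184t + 168t^3 + 749s^2 + 245s^3 + 746s + 240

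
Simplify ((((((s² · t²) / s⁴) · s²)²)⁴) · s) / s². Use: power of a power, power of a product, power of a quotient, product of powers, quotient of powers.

((((((s² · t²) / s⁴) · s²)²)⁴) · s) / s²
= (((((s² · t²) / s⁴) · s²)⁸) · s) / s²    [power of a power]
= (((((s² · t²) / s⁴)⁸) · ((s²)⁸)) · s) / s²    [power of a product]
= (((((s² · t²)⁸) / ((s⁴)⁸)) · ((s²)⁸)) · s) / s²    [power of a quotient]
= ((((((s²)⁸) · ((t²)⁸)) / ((s⁴)⁸)) · ((s²)⁸)) · s) / s²    [power of a product]
= ((((s¹⁶ · ((t²)⁸)) / ((s⁴)⁸)) · ((s²)⁸)) · s) / s²    [power of a power]
= ((((s¹⁶ · t¹⁶) / ((s⁴)⁸)) · ((s²)⁸)) · s) / s²    [power of a power]
= ((((s¹⁶ · t¹⁶) / s³²) · ((s²)⁸)) · s) / s²    [power of a power]
= ((((s¹⁶ · t¹⁶) / s³²) · s¹⁶) · s) / s²    [power of a power]
= s⁻¹t¹⁶    [quotient of powers; product of powers]

s⁻¹t¹⁶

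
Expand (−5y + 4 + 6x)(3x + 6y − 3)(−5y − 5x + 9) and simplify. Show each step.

45xy^2 − 195x^2y + 24xy + 150y^3 − 465y^2 + 411y + 192x^2 + 6x − 108 − 90x^3

(−5y + 4 + 6x)(3x + 6y − 3)(−5y − 5x + 9)
= (−15xy − 30y^2 + 15y + 12x + 24y − 12 + 18x^2 + 36xy − 18x)(−5y − 5x + 9)    [distributive law]
= (21xy − 30y^2 + 39y − 6x − 12 + 18x^2)(−5y − 5x + 9)    [combine like terms]
= −105xy^2 − 105x^2y + 189xy + 150y^3 + 150xy^2 − 270y^2 − 195y^2 − 195xy + 351y + 30xy + 30x^2 − 54x + 60y + 60x − 108 − 90x^2y − 90x^3 + 162x^2    [distributive law]
= 45xy^2 − 195x^2y + 24xy + 150y^3 − 465y^2 + 411y + 192x^2 + 6x − 108 − 90x^3    [combine like terms]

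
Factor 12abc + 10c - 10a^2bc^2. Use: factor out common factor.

12abc + 10c - 10a^2bc^2
= 2(6abc + 5c - 5a^2bc^2)    [factor out 2]
= 2c(6ab + 5 - 5a^2bc)    [factor out c]

2c(6ab + 5 - 5a^2bc)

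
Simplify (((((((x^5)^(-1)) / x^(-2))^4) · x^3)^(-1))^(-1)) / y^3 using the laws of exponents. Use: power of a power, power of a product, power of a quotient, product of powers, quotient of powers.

(((((((x^5)^(-1)) / x^(-2))^4) · x^3)^(-1))^(-1)) / y^3
= ((((((x^5)^(-1)) / x^(-2))^4) · x^3)^1) / y^3    [power of a power]
= ((((((x^5)^(-1)) / x^(-2))^4)^1) · ((x^3)^1)) / y^3    [power of a product]
= (((((x^5)^(-1)) / x^(-2))^4) · ((x^3)^1)) / y^3    [power of a power]
= (((((x^5)^(-1))^4) / ((x^(-2))^4)) · ((x^3)^1)) / y^3    [power of a quotient]
= ((((x^5)^(-4)) / ((x^(-2))^4)) · ((x^3)^1)) / y^3    [power of a power]
= ((x^(-20) / ((x^(-2))^4)) · ((x^3)^1)) / y^3    [power of a power]
= ((x^(-20) / x^(-8)) · ((x^3)^1)) / y^3    [power of a power]
= (x^(-12) · ((x^3)^1)) / y^3    [quotient of powers]
= (x^(-12) · x^3) / y^3    [power of a power]
= x^(-9) / y^3    [product of powers]
= x^(-9)y^(-3)    [quotient of powers]

x^(-9)y^(-3)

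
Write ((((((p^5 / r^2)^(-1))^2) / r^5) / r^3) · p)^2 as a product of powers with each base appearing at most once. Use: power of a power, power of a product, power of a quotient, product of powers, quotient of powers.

p^(-18)r^(-8)

((((((p^5 / r^2)^(-1))^2) / r^5) / r^3) · p)^2
= ((((((p^5 / r^2)^(-1))^2) / r^5) / r^3)^2) · (p^2)    [power of a product]
= ((((((p^5 / r^2)^(-1))^2) / r^5)^2) / ((r^3)^2)) · (p^2)    [power of a quotient]
= ((((((p^5 / r^2)^(-1))^2)^2) / ((r^5)^2)) / ((r^3)^2)) · (p^2)    [power of a quotient]
= (((((p^5 / r^2)^(-1))^4) / ((r^5)^2)) / ((r^3)^2)) · (p^2)    [power of a power]
= ((((p^5 / r^2)^(-4)) / ((r^5)^2)) / ((r^3)^2)) · (p^2)    [power of a power]
= (((((p^5)^(-4)) / ((r^2)^(-4))) / ((r^5)^2)) / ((r^3)^2)) · (p^2)    [power of a quotient]
= (((p^(-20) / ((r^2)^(-4))) / ((r^5)^2)) / ((r^3)^2)) · (p^2)    [power of a power]
= (((p^(-20) / r^(-8)) / ((r^5)^2)) / ((r^3)^2)) · (p^2)    [power of a power]
= (((p^(-20) / r^(-8)) / r^10) / ((r^3)^2)) · (p^2)    [power of a power]
= (((p^(-20) / r^(-8)) / r^10) / r^6) · (p^2)    [power of a power]
= p^(-18)r^(-8)    [quotient of powers; product of powers]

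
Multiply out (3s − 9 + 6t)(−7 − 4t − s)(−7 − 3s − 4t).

(3s − 9 + 6t)(−7 − 4t − s)(−7 − 3s − 4t)
= (−21s − 12st − 3s² + 63 + 36t + 9s − 42t − 24t² − 6st)(−7 − 3s − 4t)    [distributive law]
= (−12s − 18st − 3s² + 63 − 6t − 24t²)(−7 − 3s − 4t)    [combine like terms]
= 84s + 36s² + 48st + 126st + 54s²t + 72st² + 21s² + 9s³ + 12s²t − 441 − 189s − 252t + 42t + 18st + 24t² + 168t² + 72st² + 96t³    [distributive law]
= −105s + 57s² + 192st + 66s²t + 144st² + 9s³ − 441 − 210t + 192t² + 96t³    [combine like terms]

−105s + 57s² + 192st + 66s²t + 144st² + 9s³ − 441 − 210t + 192t² + 96t³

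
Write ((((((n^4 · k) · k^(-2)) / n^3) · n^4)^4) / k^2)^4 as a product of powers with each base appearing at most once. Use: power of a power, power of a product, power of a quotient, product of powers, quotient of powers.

k^(-24)n^80

((((((n^4 · k) · k^(-2)) / n^3) · n^4)^4) / k^2)^4
= ((((((n^4 · k) · k^(-2)) / n^3) · n^4)^4)^4) / ((k^2)^4)    [power of a quotient]
= (((((n^4 · k) · k^(-2)) / n^3) · n^4)^16) / ((k^2)^4)    [power of a power]
= (((((n^4 · k) · k^(-2)) / n^3)^16) · ((n^4)^16)) / ((k^2)^4)    [power of a product]
= (((((n^4 · k) · k^(-2))^16) / ((n^3)^16)) · ((n^4)^16)) / ((k^2)^4)    [power of a quotient]
= (((((n^4 · k)^16) · ((k^(-2))^16)) / ((n^3)^16)) · ((n^4)^16)) / ((k^2)^4)    [power of a product]
= ((((((n^4)^16) · (k^16)) · ((k^(-2))^16)) / ((n^3)^16)) · ((n^4)^16)) / ((k^2)^4)    [power of a product]
= ((((n^64 · (k^16)) · ((k^(-2))^16)) / ((n^3)^16)) · ((n^4)^16)) / ((k^2)^4)    [power of a power]
= ((((n^64 · k^16) · k^(-32)) / ((n^3)^16)) · ((n^4)^16)) / ((k^2)^4)    [power of a power]
= ((((n^64 · k^16) · k^(-32)) / n^48) · ((n^4)^16)) / ((k^2)^4)    [power of a power]
= ((((n^64 · k^16) · k^(-32)) / n^48) · n^64) / ((k^2)^4)    [power of a power]
= ((((n^64 · k^16) · k^(-32)) / n^48) · n^64) / k^8    [power of a power]
= k^(-24)n^80    [quotient of powers; product of powers]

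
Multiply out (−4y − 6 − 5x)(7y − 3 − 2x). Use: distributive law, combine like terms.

(−4y − 6 − 5x)(7y − 3 − 2x)
= −28y^2 + 12y + 8xy − 42y + 18 + 12x − 35xy + 15x + 10x^2    [distributive law]
= −28y^2 − 30y − 27xy + 18 + 27x + 10x^2    [combine like terms]

−28y^2 − 30y − 27xy + 18 + 27x + 10x^2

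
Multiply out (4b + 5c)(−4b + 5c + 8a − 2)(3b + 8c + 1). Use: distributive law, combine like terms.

−48b^3 − 128b^2c − 40b^2 + 96ab^2 + 376abc + 32ab − 94bc − 8b + 75bc^2 + 200c^3 − 55c^2 + 320ac^2 + 40ac − 10c

(4b + 5c)(−4b + 5c + 8a − 2)(3b + 8c + 1)
= (−16b^2 + 20bc + 32ab − 8b − 20bc + 25c^2 + 40ac − 10c)(3b + 8c + 1)    [distributive law]
= (−16b^2 + 32ab − 8b + 25c^2 + 40ac − 10c)(3b + 8c + 1)    [combine like terms]
= −48b^3 − 128b^2c − 16b^2 + 96ab^2 + 256abc + 32ab − 24b^2 − 64bc − 8b + 75bc^2 + 200c^3 + 25c^2 + 120abc + 320ac^2 + 40ac − 30bc − 80c^2 − 10c    [distributive law]
= −48b^3 − 128b^2c − 40b^2 + 96ab^2 + 376abc + 32ab − 94bc − 8b + 75bc^2 + 200c^3 − 55c^2 + 320ac^2 + 40ac − 10c    [combine like terms]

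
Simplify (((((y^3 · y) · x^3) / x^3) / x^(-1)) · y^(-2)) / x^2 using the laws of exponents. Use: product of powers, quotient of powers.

(((((y^3 · y) · x^3) / x^3) / x^(-1)) · y^(-2)) / x^2
= ((((y^4 · x^3) / x^3) / x^(-1)) · y^(-2)) / x^2    [product of powers]
= x^(-1)y^2    [quotient of powers; product of powers]

x^(-1)y^2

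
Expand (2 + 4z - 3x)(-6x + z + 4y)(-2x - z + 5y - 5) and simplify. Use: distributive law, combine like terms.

(2 + 4z - 3x)(-6x + z + 4y)(-2x - z + 5y - 5)
= (-12x + 2z + 8y - 24xz + 4z² + 16yz + 18x² - 3xz - 12xy)(-2x - z + 5y - 5)    [distributive law]
= (-12x + 2z + 8y - 27xz + 4z² + 16yz + 18x² - 12xy)(-2x - z + 5y - 5)    [combine like terms]
= 24x² + 12xz - 60xy + 60x - 4xz - 2z² + 10yz - 10z - 16xy - 8yz + 40y² - 40y + 54x²z + 27xz² - 135xyz + 135xz - 8xz² - 4z³ + 20yz² - 20z² - 32xyz - 16yz² + 80y²z - 80yz - 36x³ - 18x²z + 90x²y - 90x² + 24x²y + 12xyz - 60xy² + 60xy    [distributive law]
= -66x² + 143xz - 16xy + 60x - 22z² - 78yz - 10z + 40y² - 40y + 36x²z + 19xz² - 155xyz - 4z³ + 4yz² + 80y²z - 36x³ + 114x²y - 60xy²    [combine like terms]

-66x² + 143xz - 16xy + 60x - 22z² - 78yz - 10z + 40y² - 40y + 36x²z + 19xz² - 155xyz - 4z³ + 4yz² + 80y²z - 36x³ + 114x²y - 60xy²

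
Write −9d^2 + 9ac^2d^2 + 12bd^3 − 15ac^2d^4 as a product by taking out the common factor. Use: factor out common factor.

3d^2(−3 + 3ac^2 + 4bd − 5ac^2d^2)

−9d^2 + 9ac^2d^2 + 12bd^3 − 15ac^2d^4
= 3(−3d^2 + 3ac^2d^2 + 4bd^3 − 5ac^2d^4)    [factor out 3]
= 3d^2(−3 + 3ac^2 + 4bd − 5ac^2d^2)    [factor out d^2]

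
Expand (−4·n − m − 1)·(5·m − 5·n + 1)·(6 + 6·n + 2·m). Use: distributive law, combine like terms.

−124·m·n − 50·m·n^2 − 60·m^2·n + 126·n^2 + 120·n^3 − 42·m^2 − 10·m^3 − 38·m − 6

(−4·n − m − 1)·(5·m − 5·n + 1)·(6 + 6·n + 2·m)
= (−20·m·n + 20·n^2 − 4·n − 5·m^2 + 5·m·n − m − 5·m + 5·n − 1)·(6 + 6·n + 2·m)    [distributive law]
= (−15·m·n + 20·n^2 + n − 5·m^2 − 6·m − 1)·(6 + 6·n + 2·m)    [combine like terms]
= −90·m·n − 90·m·n^2 − 30·m^2·n + 120·n^2 + 120·n^3 + 40·m·n^2 + 6·n + 6·n^2 + 2·m·n − 30·m^2 − 30·m^2·n − 10·m^3 − 36·m − 36·m·n − 12·m^2 − 6 − 6·n − 2·m    [distributive law]
= −124·m·n − 50·m·n^2 − 60·m^2·n + 126·n^2 + 120·n^3 − 42·m^2 − 10·m^3 − 38·m − 6    [combine like terms]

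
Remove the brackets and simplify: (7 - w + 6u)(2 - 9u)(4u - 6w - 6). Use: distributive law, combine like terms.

(7 - w + 6u)(2 - 9u)(4u - 6w - 6)
= (14 - 63u - 2w + 9uw + 12u - 54u^2)(4u - 6w - 6)    [distributive law]
= (14 - 51u - 2w + 9uw - 54u^2)(4u - 6w - 6)    [combine like terms]
= 56u - 84w - 84 - 204u^2 + 306uw + 306u - 8uw + 12w^2 + 12w + 36u^2w - 54uw^2 - 54uw - 216u^3 + 324u^2w + 324u^2    [distributive law]
= 362u - 72w - 84 + 120u^2 + 244uw + 12w^2 + 360u^2w - 54uw^2 - 216u^3    [combine like terms]

362u - 72w - 84 + 120u^2 + 244uw + 12w^2 + 360u^2w - 54uw^2 - 216u^3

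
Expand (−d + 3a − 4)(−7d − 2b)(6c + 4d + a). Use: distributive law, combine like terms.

(−d + 3a − 4)(−7d − 2b)(6c + 4d + a)
= (7d^2 + 2bd − 21ad − 6ab + 28d + 8b)(6c + 4d + a)    [distributive law]
= 42cd^2 + 28d^3 + 7ad^2 + 12bcd + 8bd^2 + 2abd − 126acd − 84ad^2 − 21a^2d − 36abc − 24abd − 6a^2b + 168cd + 112d^2 + 28ad + 48bc + 32bd + 8ab    [distributive law]
= 42cd^2 + 28d^3 − 77ad^2 + 12bcd + 8bd^2 − 22abd − 126acd − 21a^2d − 36abc − 6a^2b + 168cd + 112d^2 + 28ad + 48bc + 32bd + 8ab    [combine like terms]

42cd^2 + 28d^3 − 77ad^2 + 12bcd + 8bd^2 − 22abd − 126acd − 21a^2d − 36abc − 6a^2b + 168cd + 112d^2 + 28ad + 48bc + 32bd + 8ab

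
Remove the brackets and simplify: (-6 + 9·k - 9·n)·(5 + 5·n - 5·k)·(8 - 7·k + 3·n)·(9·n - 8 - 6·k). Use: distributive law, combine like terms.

(-6 + 9·k - 9·n)·(5 + 5·n - 5·k)·(8 - 7·k + 3·n)·(9·n - 8 - 6·k)
= (-30 - 30·n + 30·k + 45·k + 45·k·n - 45·k² - 45·n - 45·n² + 45·k·n)·(8 - 7·k + 3·n)·(9·n - 8 - 6·k)    [distributive law]
= (-30 - 75·n + 75·k + 90·k·n - 45·k² - 45·n²)·(8 - 7·k + 3·n)·(9·n - 8 - 6·k)    [combine like terms]
= (-240 + 210·k - 90·n - 600·n + 525·k·n - 225·n² + 600·k - 525·k² + 225·k·n + 720·k·n - 630·k²·n + 270·k·n² - 360·k² + 315·k³ - 135·k²·n - 360·n² + 315·k·n² - 135·n³)·(9·n - 8 - 6·k)    [distributive law]
= (-240 + 810·k - 690·n + 1470·k·n - 585·n² - 885·k² - 765·k²·n + 585·k·n² + 315·k³ - 135·n³)·(9·n - 8 - 6·k)    [combine like terms]
= -2160·n + 1920 + 1440·k + 7290·k·n - 6480·k - 4860·k² - 6210·n² + 5520·n + 4140·k·n + 13230·k·n² - 11760·k·n - 8820·k²·n - 5265·n³ + 4680·n² + 3510·k·n² - 7965·k²·n + 7080·k² + 5310·k³ - 6885·k²·n² + 6120·k²·n + 4590·k³·n + 5265·k·n³ - 4680·k·n² - 3510·k²·n² + 2835·k³·n - 2520·k³ - 1890·k⁴ - 1215·n⁴ + 1080·n³ + 810·k·n³    [distributive law]
= 3360·n + 1920 - 5040·k - 330·k·n + 2220·k² - 1530·n² + 12060·k·n² - 10665·k²·n - 4185·n³ + 2790·k³ - 10395·k²·n² + 7425·k³·n + 6075·k·n³ - 1890·k⁴ - 1215·n⁴    [combine like terms]

3360·n + 1920 - 5040·k - 330·k·n + 2220·k² - 1530·n² + 12060·k·n² - 10665·k²·n - 4185·n³ + 2790·k³ - 10395·k²·n² + 7425·k³·n + 6075·k·n³ - 1890·k⁴ - 1215·n⁴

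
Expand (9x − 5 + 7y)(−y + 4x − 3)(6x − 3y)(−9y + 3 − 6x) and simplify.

540x²y² + 2286x²y − 1980x³y + 765xy³ − 990xy² + 2340x³ − 1296x⁴ − 1386x² − 405xy − 369y³ + 549y² + 270x − 135y − 189y⁴

(9x − 5 + 7y)(−y + 4x − 3)(6x − 3y)(−9y + 3 − 6x)
= (−9xy + 36x² − 27x + 5y − 20x + 15 − 7y² + 28xy − 21y)(6x − 3y)(−9y + 3 − 6x)    [distributive law]
= (19xy + 36x² − 47x − 16y + 15 − 7y²)(6x − 3y)(−9y + 3 − 6x)    [combine like terms]
= (114x²y − 57xy² + 216x³ − 108x²y − 282x² + 141xy − 96xy + 48y² + 90x − 45y − 42xy² + 21y³)(−9y + 3 − 6x)    [distributive law]
= (6x²y − 99xy² + 216x³ − 282x² + 45xy + 48y² + 90x − 45y + 21y³)(−9y + 3 − 6x)    [combine like terms]
= −54x²y² + 18x²y − 36x³y + 891xy³ − 297xy² + 594x²y² − 1944x³y + 648x³ − 1296x⁴ + 2538x²y − 846x² + 1692x³ − 405xy² + 135xy − 270x²y − 432y³ + 144y² − 288xy² − 810xy + 270x − 540x² + 405y² − 135y + 270xy − 189y⁴ + 63y³ − 126xy³    [distributive law]
= 540x²y² + 2286x²y − 1980x³y + 765xy³ − 990xy² + 2340x³ − 1296x⁴ − 1386x² − 405xy − 369y³ + 549y² + 270x − 135y − 189y⁴    [combine like terms]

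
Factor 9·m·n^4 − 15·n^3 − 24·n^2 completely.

9·m·n^4 − 15·n^3 − 24·n^2
= 3(3·m·n^4 − 5·n^3 − 8·n^2)    [factor out 3]
= 3·n^2(3·m·n^2 − 5·n − 8)    [factor out n^2]

3·n^2(3·m·n^2 − 5·n − 8)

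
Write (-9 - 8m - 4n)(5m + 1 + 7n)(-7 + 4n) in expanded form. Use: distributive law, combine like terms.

371m + 320mn + 63 + 433n - 72n² + 280m² - 160m²n - 304mn² - 112n³

(-9 - 8m - 4n)(5m + 1 + 7n)(-7 + 4n)
= (-45m - 9 - 63n - 40m² - 8m - 56mn - 20mn - 4n - 28n²)(-7 + 4n)    [distributive law]
= (-53m - 9 - 67n - 40m² - 76mn - 28n²)(-7 + 4n)    [combine like terms]
= 371m - 212mn + 63 - 36n + 469n - 268n² + 280m² - 160m²n + 532mn - 304mn² + 196n² - 112n³    [distributive law]
= 371m + 320mn + 63 + 433n - 72n² + 280m² - 160m²n - 304mn² - 112n³    [combine like terms]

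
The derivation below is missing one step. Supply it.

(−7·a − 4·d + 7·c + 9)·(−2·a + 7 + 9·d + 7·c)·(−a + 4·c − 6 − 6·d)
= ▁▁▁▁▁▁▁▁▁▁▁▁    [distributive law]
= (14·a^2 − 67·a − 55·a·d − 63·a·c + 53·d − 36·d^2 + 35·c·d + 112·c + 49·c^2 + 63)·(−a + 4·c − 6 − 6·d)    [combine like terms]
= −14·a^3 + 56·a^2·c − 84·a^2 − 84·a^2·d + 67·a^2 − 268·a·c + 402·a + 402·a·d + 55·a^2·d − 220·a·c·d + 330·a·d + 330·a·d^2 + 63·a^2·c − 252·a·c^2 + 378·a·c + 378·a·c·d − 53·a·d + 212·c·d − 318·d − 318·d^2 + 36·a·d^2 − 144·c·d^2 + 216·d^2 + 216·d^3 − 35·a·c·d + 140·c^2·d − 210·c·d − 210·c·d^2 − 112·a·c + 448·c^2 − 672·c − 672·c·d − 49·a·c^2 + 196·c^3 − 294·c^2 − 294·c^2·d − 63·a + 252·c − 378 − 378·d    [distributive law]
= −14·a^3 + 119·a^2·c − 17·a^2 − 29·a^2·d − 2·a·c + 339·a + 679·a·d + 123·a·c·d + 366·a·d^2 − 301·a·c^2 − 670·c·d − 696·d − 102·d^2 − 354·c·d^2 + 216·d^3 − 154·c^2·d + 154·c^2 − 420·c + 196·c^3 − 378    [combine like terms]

By distributive law:

(14·a^2 − 49·a − 63·a·d − 49·a·c + 8·a·d − 28·d − 36·d^2 − 28·c·d − 14·a·c + 49·c + 63·c·d + 49·c^2 − 18·a + 63 + 81·d + 63·c)·(−a + 4·c − 6 − 6·d)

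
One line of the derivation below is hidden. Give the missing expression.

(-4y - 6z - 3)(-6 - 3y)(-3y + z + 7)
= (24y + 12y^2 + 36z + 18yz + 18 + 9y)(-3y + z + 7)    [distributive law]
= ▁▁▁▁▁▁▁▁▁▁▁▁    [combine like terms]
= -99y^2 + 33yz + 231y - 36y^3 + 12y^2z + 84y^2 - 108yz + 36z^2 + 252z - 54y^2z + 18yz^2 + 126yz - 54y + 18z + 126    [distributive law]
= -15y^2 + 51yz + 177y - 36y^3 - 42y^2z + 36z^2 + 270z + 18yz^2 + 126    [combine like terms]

By combine like terms:

(33y + 12y^2 + 36z + 18yz + 18)(-3y + z + 7)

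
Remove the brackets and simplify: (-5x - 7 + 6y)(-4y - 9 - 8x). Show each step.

-28xy + 101x + 40x² - 26y + 63 - 24y²

(-5x - 7 + 6y)(-4y - 9 - 8x)
= 20xy + 45x + 40x² + 28y + 63 + 56x - 24y² - 54y - 48xy    [distributive law]
= -28xy + 101x + 40x² - 26y + 63 - 24y²    [combine like terms]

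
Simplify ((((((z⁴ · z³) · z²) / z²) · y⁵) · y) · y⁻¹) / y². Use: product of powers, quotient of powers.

y³z⁷

((((((z⁴ · z³) · z²) / z²) · y⁵) · y) · y⁻¹) / y²
= (((((z⁷ · z²) / z²) · y⁵) · y) · y⁻¹) / y²    [product of powers]
= ((((z⁹ / z²) · y⁵) · y) · y⁻¹) / y²    [product of powers]
= (((z⁷ · y⁵) · y) · y⁻¹) / y²    [quotient of powers]
= y³z⁷    [quotient of powers; product of powers]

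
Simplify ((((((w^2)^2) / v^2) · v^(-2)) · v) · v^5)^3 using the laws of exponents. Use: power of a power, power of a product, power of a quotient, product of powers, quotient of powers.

((((((w^2)^2) / v^2) · v^(-2)) · v) · v^5)^3
= ((((((w^2)^2) / v^2) · v^(-2)) · v)^3) · ((v^5)^3)    [power of a product]
= ((((((w^2)^2) / v^2) · v^(-2))^3) · (v^3)) · ((v^5)^3)    [power of a product]
= ((((((w^2)^2) / v^2)^3) · ((v^(-2))^3)) · (v^3)) · ((v^5)^3)    [power of a product]
= ((((((w^2)^2)^3) / ((v^2)^3)) · ((v^(-2))^3)) · (v^3)) · ((v^5)^3)    [power of a quotient]
= (((((w^2)^6) / ((v^2)^3)) · ((v^(-2))^3)) · (v^3)) · ((v^5)^3)    [power of a power]
= (((w^12 / ((v^2)^3)) · ((v^(-2))^3)) · (v^3)) · ((v^5)^3)    [power of a power]
= (((w^12 / v^6) · ((v^(-2))^3)) · (v^3)) · ((v^5)^3)    [power of a power]
= (((w^12 / v^6) · v^(-6)) · (v^3)) · ((v^5)^3)    [power of a power]
= (((w^12 / v^6) · v^(-6)) · v^3) · v^15    [power of a power]
= v^6·w^12    [quotient of powers; product of powers]

v^6·w^12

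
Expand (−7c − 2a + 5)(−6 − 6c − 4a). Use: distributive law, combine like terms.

12c + 42c² + 40ac − 8a + 8a² − 30

(−7c − 2a + 5)(−6 − 6c − 4a)
= 42c + 42c² + 28ac + 12a + 12ac + 8a² − 30 − 30c − 20a    [distributive law]
= 12c + 42c² + 40ac − 8a + 8a² − 30    [combine like terms]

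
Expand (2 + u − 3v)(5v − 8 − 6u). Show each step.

(2 + u − 3v)(5v − 8 − 6u)
= 10v − 16 − 12u + 5uv − 8u − 6u² − 15v² + 24v + 18uv    [distributive law]
= 34v − 16 − 20u + 23uv − 6u² − 15v²    [combine like terms]

34v − 16 − 20u + 23uv − 6u² − 15v²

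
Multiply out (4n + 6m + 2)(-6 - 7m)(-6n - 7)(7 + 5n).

2208n² + 720n³ + 2100n + 3656mn² + 840mn³ + 5222mn + 2450m + 3234m²n + 1260m²n² + 2058m² + 588

(4n + 6m + 2)(-6 - 7m)(-6n - 7)(7 + 5n)
= (-24n - 28mn - 36m - 42m² - 12 - 14m)(-6n - 7)(7 + 5n)    [distributive law]
= (-24n - 28mn - 50m - 42m² - 12)(-6n - 7)(7 + 5n)    [combine like terms]
= (144n² + 168n + 168mn² + 196mn + 300mn + 350m + 252m²n + 294m² + 72n + 84)(7 + 5n)    [distributive law]
= (144n² + 240n + 168mn² + 496mn + 350m + 252m²n + 294m² + 84)(7 + 5n)    [combine like terms]
= 1008n² + 720n³ + 1680n + 1200n² + 1176mn² + 840mn³ + 3472mn + 2480mn² + 2450m + 1750mn + 1764m²n + 1260m²n² + 2058m² + 1470m²n + 588 + 420n    [distributive law]
= 2208n² + 720n³ + 2100n + 3656mn² + 840mn³ + 5222mn + 2450m + 3234m²n + 1260m²n² + 2058m² + 588    [combine like terms]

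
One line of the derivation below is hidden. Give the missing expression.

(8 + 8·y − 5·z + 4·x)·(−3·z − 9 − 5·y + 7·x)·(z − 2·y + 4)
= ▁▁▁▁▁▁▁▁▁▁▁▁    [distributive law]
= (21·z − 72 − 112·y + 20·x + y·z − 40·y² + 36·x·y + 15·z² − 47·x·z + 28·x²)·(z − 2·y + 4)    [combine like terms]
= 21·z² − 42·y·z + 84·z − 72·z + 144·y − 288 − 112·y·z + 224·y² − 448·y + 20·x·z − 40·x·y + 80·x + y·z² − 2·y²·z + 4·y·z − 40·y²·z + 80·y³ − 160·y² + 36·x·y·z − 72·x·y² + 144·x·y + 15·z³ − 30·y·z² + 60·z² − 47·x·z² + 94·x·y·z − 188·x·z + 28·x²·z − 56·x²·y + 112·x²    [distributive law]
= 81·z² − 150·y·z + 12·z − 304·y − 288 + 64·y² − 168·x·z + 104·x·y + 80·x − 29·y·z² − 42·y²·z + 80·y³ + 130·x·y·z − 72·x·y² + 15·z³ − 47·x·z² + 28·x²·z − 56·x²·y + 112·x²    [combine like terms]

By distributive law:

(−24·z − 72 − 40·y + 56·x − 24·y·z − 72·y − 40·y² + 56·x·y + 15·z² + 45·z + 25·y·z − 35·x·z − 12·x·z − 36·x − 20·x·y + 28·x²)·(z − 2·y + 4)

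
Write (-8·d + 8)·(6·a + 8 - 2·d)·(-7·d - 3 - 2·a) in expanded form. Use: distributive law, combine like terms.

(-8·d + 8)·(6·a + 8 - 2·d)·(-7·d - 3 - 2·a)
= (-48·a·d - 64·d + 16·d^2 + 48·a + 64 - 16·d)·(-7·d - 3 - 2·a)    [distributive law]
= (-48·a·d - 80·d + 16·d^2 + 48·a + 64)·(-7·d - 3 - 2·a)    [combine like terms]
= 336·a·d^2 + 144·a·d + 96·a^2·d + 560·d^2 + 240·d + 160·a·d - 112·d^3 - 48·d^2 - 32·a·d^2 - 336·a·d - 144·a - 96·a^2 - 448·d - 192 - 128·a    [distributive law]
= 304·a·d^2 - 32·a·d + 96·a^2·d + 512·d^2 - 208·d - 112·d^3 - 272·a - 96·a^2 - 192    [combine like terms]

304·a·d^2 - 32·a·d + 96·a^2·d + 512·d^2 - 208·d - 112·d^3 - 272·a - 96·a^2 - 192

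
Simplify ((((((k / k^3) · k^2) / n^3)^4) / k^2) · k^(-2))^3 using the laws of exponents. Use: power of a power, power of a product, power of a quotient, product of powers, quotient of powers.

k^(-12)n^(-36)

((((((k / k^3) · k^2) / n^3)^4) / k^2) · k^(-2))^3
= ((((((k / k^3) · k^2) / n^3)^4) / k^2)^3) · ((k^(-2))^3)    [power of a product]
= ((((((k / k^3) · k^2) / n^3)^4)^3) / ((k^2)^3)) · ((k^(-2))^3)    [power of a quotient]
= (((((k / k^3) · k^2) / n^3)^12) / ((k^2)^3)) · ((k^(-2))^3)    [power of a power]
= (((((k / k^3) · k^2)^12) / ((n^3)^12)) / ((k^2)^3)) · ((k^(-2))^3)    [power of a quotient]
= (((((k / k^3)^12) · ((k^2)^12)) / ((n^3)^12)) / ((k^2)^3)) · ((k^(-2))^3)    [power of a product]
= (((((k^12) / ((k^3)^12)) · ((k^2)^12)) / ((n^3)^12)) / ((k^2)^3)) · ((k^(-2))^3)    [power of a quotient]
= ((((k^12 / k^36) · ((k^2)^12)) / ((n^3)^12)) / ((k^2)^3)) · ((k^(-2))^3)    [power of a power]
= (((k^(-24) · ((k^2)^12)) / ((n^3)^12)) / ((k^2)^3)) · ((k^(-2))^3)    [quotient of powers]
= (((k^(-24) · k^24) / ((n^3)^12)) / ((k^2)^3)) · ((k^(-2))^3)    [power of a power]
= ((k^0 / ((n^3)^12)) / ((k^2)^3)) · ((k^(-2))^3)    [product of powers]
= ((k^0 / n^36) / ((k^2)^3)) · ((k^(-2))^3)    [power of a power]
= ((k^0 / n^36) / k^6) · ((k^(-2))^3)    [power of a power]
= ((k^0 / n^36) / k^6) · k^(-6)    [power of a power]
= k^(-12)n^(-36)    [quotient of powers; product of powers]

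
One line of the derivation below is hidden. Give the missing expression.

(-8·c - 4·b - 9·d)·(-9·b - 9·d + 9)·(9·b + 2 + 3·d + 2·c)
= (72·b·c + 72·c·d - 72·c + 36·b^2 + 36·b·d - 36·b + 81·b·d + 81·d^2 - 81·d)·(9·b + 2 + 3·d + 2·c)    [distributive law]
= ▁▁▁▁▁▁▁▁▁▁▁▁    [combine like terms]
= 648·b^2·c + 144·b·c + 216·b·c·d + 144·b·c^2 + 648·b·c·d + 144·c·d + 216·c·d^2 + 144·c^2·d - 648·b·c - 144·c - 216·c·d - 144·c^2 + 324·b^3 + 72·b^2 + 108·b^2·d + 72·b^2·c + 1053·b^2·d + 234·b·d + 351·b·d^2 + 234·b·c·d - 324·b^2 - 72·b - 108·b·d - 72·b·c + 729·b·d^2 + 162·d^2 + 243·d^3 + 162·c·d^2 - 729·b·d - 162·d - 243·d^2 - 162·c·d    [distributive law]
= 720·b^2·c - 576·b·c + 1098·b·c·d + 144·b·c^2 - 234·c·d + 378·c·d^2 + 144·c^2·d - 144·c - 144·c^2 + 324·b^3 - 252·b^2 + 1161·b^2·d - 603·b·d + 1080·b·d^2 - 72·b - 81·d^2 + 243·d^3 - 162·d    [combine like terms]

After combine like terms, the bracketed line is:

(72·b·c + 72·c·d - 72·c + 36·b^2 + 117·b·d - 36·b + 81·d^2 - 81·d)·(9·b + 2 + 3·d + 2·c)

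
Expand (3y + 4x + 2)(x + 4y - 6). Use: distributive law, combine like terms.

19xy + 12y² - 10y + 4x² - 22x - 12

(3y + 4x + 2)(x + 4y - 6)
= 3xy + 12y² - 18y + 4x² + 16xy - 24x + 2x + 8y - 12    [distributive law]
= 19xy + 12y² - 10y + 4x² - 22x - 12    [combine like terms]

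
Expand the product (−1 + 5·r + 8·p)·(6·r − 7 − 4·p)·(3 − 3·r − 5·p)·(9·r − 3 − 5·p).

−1935·r^2 + 621·r − 2334·p·r + 2187·r^3 + 3642·p·r^2 − 617·p^2·r − 63 + 468·p + 463·p^2 − 1300·p^3 − 810·r^4 − 1656·p·r^3 + 774·p^2·r^2 + 1660·p^3·r − 800·p^4

(−1 + 5·r + 8·p)·(6·r − 7 − 4·p)·(3 − 3·r − 5·p)·(9·r − 3 − 5·p)
= (−6·r + 7 + 4·p + 30·r^2 − 35·r − 20·p·r + 48·p·r − 56·p − 32·p^2)·(3 − 3·r − 5·p)·(9·r − 3 − 5·p)    [distributive law]
= (−41·r + 7 − 52·p + 30·r^2 + 28·p·r − 32·p^2)·(3 − 3·r − 5·p)·(9·r − 3 − 5·p)    [combine like terms]
= (−123·r + 123·r^2 + 205·p·r + 21 − 21·r − 35·p − 156·p + 156·p·r + 260·p^2 + 90·r^2 − 90·r^3 − 150·p·r^2 + 84·p·r − 84·p·r^2 − 140·p^2·r − 96·p^2 + 96·p^2·r + 160·p^3)·(9·r − 3 − 5·p)    [distributive law]
= (−144·r + 213·r^2 + 445·p·r + 21 − 191·p + 164·p^2 − 90·r^3 − 234·p·r^2 − 44·p^2·r + 160·p^3)·(9·r − 3 − 5·p)    [combine like terms]
= −1296·r^2 + 432·r + 720·p·r + 1917·r^3 − 639·r^2 − 1065·p·r^2 + 4005·p·r^2 − 1335·p·r − 2225·p^2·r + 189·r − 63 − 105·p − 1719·p·r + 573·p + 955·p^2 + 1476·p^2·r − 492·p^2 − 820·p^3 − 810·r^4 + 270·r^3 + 450·p·r^3 − 2106·p·r^3 + 702·p·r^2 + 1170·p^2·r^2 − 396·p^2·r^2 + 132·p^2·r + 220·p^3·r + 1440·p^3·r − 480·p^3 − 800·p^4    [distributive law]
= −1935·r^2 + 621·r − 2334·p·r + 2187·r^3 + 3642·p·r^2 − 617·p^2·r − 63 + 468·p + 463·p^2 − 1300·p^3 − 810·r^4 − 1656·p·r^3 + 774·p^2·r^2 + 1660·p^3·r − 800·p^4    [combine like terms]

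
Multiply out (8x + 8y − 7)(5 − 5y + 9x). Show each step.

−23x + 32xy + 72x^2 + 75y − 40y^2 − 35

(8x + 8y − 7)(5 − 5y + 9x)
= 40x − 40xy + 72x^2 + 40y − 40y^2 + 72xy − 35 + 35y − 63x    [distributive law]
= −23x + 32xy + 72x^2 + 75y − 40y^2 − 35    [combine like terms]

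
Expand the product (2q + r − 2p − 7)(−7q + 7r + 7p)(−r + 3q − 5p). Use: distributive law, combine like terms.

35q^2r − 42q^3 + 154pq^2 + 14qr^2 − 84pqr − 182p^2q − 7r^3 − 28pr^2 + 49p^2r + 70p^3 − 196qr + 147q^2 − 392pq + 49r^2 + 294pr + 245p^2

(2q + r − 2p − 7)(−7q + 7r + 7p)(−r + 3q − 5p)
= (−14q^2 + 14qr + 14pq − 7qr + 7r^2 + 7pr + 14pq − 14pr − 14p^2 + 49q − 49r − 49p)(−r + 3q − 5p)    [distributive law]
= (−14q^2 + 7qr + 28pq + 7r^2 − 7pr − 14p^2 + 49q − 49r − 49p)(−r + 3q − 5p)    [combine like terms]
= 14q^2r − 42q^3 + 70pq^2 − 7qr^2 + 21q^2r − 35pqr − 28pqr + 84pq^2 − 140p^2q − 7r^3 + 21qr^2 − 35pr^2 + 7pr^2 − 21pqr + 35p^2r + 14p^2r − 42p^2q + 70p^3 − 49qr + 147q^2 − 245pq + 49r^2 − 147qr + 245pr + 49pr − 147pq + 245p^2    [distributive law]
= 35q^2r − 42q^3 + 154pq^2 + 14qr^2 − 84pqr − 182p^2q − 7r^3 − 28pr^2 + 49p^2r + 70p^3 − 196qr + 147q^2 − 392pq + 49r^2 + 294pr + 245p^2    [combine like terms]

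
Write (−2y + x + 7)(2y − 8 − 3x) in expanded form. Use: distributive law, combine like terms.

−4y^2 + 30y + 8xy − 29x − 3x^2 − 56

(−2y + x + 7)(2y − 8 − 3x)
= −4y^2 + 16y + 6xy + 2xy − 8x − 3x^2 + 14y − 56 − 21x    [distributive law]
= −4y^2 + 30y + 8xy − 29x − 3x^2 − 56    [combine like terms]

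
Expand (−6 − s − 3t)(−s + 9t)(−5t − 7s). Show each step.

348st − 42s^2 + 270t^2 + 37s^2t − 7s^3 + 219st^2 + 135t^3

(−6 − s − 3t)(−s + 9t)(−5t − 7s)
= (6s − 54t + s^2 − 9st + 3st − 27t^2)(−5t − 7s)    [distributive law]
= (6s − 54t + s^2 − 6st − 27t^2)(−5t − 7s)    [combine like terms]
= −30st − 42s^2 + 270t^2 + 378st − 5s^2t − 7s^3 + 30st^2 + 42s^2t + 135t^3 + 189st^2    [distributive law]
= 348st − 42s^2 + 270t^2 + 37s^2t − 7s^3 + 219st^2 + 135t^3    [combine like terms]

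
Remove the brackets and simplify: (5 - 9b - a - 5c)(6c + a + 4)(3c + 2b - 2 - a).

90c² + 20bc + 40c + 15ac + 56ab - 22a + a² + 112b - 40 - 222bc² - 108b²c + 5abc - 18ab² + 7a²b - 72b² - 3ac² + 8a²c + a³ - 90c³

(5 - 9b - a - 5c)(6c + a + 4)(3c + 2b - 2 - a)
= (30c + 5a + 20 - 54bc - 9ab - 36b - 6ac - a² - 4a - 30c² - 5ac - 20c)(3c + 2b - 2 - a)    [distributive law]
= (10c + a + 20 - 54bc - 9ab - 36b - 11ac - a² - 30c²)(3c + 2b - 2 - a)    [combine like terms]
= 30c² + 20bc - 20c - 10ac + 3ac + 2ab - 2a - a² + 60c + 40b - 40 - 20a - 162bc² - 108b²c + 108bc + 54abc - 27abc - 18ab² + 18ab + 9a²b - 108bc - 72b² + 72b + 36ab - 33ac² - 22abc + 22ac + 11a²c - 3a²c - 2a²b + 2a² + a³ - 90c³ - 60bc² + 60c² + 30ac²    [distributive law]
= 90c² + 20bc + 40c + 15ac + 56ab - 22a + a² + 112b - 40 - 222bc² - 108b²c + 5abc - 18ab² + 7a²b - 72b² - 3ac² + 8a²c + a³ - 90c³    [combine like terms]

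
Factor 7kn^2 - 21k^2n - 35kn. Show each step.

7kn^2 - 21k^2n - 35kn
= 7(kn^2 - 3k^2n - 5kn)    [factor out 7]
= 7kn(n - 3k - 5)    [factor out kn]

7kn(n - 3k - 5)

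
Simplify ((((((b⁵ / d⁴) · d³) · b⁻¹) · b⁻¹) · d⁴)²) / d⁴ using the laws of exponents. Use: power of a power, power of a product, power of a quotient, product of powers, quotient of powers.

((((((b⁵ / d⁴) · d³) · b⁻¹) · b⁻¹) · d⁴)²) / d⁴
= ((((((b⁵ / d⁴) · d³) · b⁻¹) · b⁻¹)²) · ((d⁴)²)) / d⁴    [power of a product]
= ((((((b⁵ / d⁴) · d³) · b⁻¹)²) · ((b⁻¹)²)) · ((d⁴)²)) / d⁴    [power of a product]
= ((((((b⁵ / d⁴) · d³)²) · ((b⁻¹)²)) · ((b⁻¹)²)) · ((d⁴)²)) / d⁴    [power of a product]
= ((((((b⁵ / d⁴)²) · ((d³)²)) · ((b⁻¹)²)) · ((b⁻¹)²)) · ((d⁴)²)) / d⁴    [power of a product]
= (((((((b⁵)²) / ((d⁴)²)) · ((d³)²)) · ((b⁻¹)²)) · ((b⁻¹)²)) · ((d⁴)²)) / d⁴    [power of a quotient]
= (((((b¹⁰ / ((d⁴)²)) · ((d³)²)) · ((b⁻¹)²)) · ((b⁻¹)²)) · ((d⁴)²)) / d⁴    [power of a power]
= (((((b¹⁰ / d⁸) · ((d³)²)) · ((b⁻¹)²)) · ((b⁻¹)²)) · ((d⁴)²)) / d⁴    [power of a power]
= (((((b¹⁰ / d⁸) · d⁶) · ((b⁻¹)²)) · ((b⁻¹)²)) · ((d⁴)²)) / d⁴    [power of a power]
= (((((b¹⁰ / d⁸) · d⁶) · b⁻²) · ((b⁻¹)²)) · ((d⁴)²)) / d⁴    [power of a power]
= (((((b¹⁰ / d⁸) · d⁶) · b⁻²) · b⁻²) · ((d⁴)²)) / d⁴    [power of a power]
= (((((b¹⁰ / d⁸) · d⁶) · b⁻²) · b⁻²) · d⁸) / d⁴    [power of a power]
= b⁶·d²    [quotient of powers; product of powers]

b⁶·d²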